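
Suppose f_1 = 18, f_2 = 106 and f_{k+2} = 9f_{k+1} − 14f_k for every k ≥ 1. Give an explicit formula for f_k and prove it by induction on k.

Claim: f_k = 2·7^k + 2·2^k.

Base cases: f_1 = 18 and 2·7^1 + 2·2^1 = 18; f_2 = 106 and 2·7^2 + 2·2^2 = 106.
Assume f_i = 2·7^i + 2·2^i for all 1 ≤ i ≤ j, where j ≥ 2.
Then f_{j+1} = 9f_j − 14f_{j−1} = 9·(2·7^j + 2·2^j) − 14·(2·7^{j−1} + 2·2^{j−1}) = 2·(9·7 − 14)7^{j−1} + 2·(9·2 − 14)2^{j−1} = 98·7^{j−1} + 8·2^{j−1} = 2·7^{j+1} + 2·2^{j+1}.
By strong induction, f_k = 2·7^k + 2·2^k for all k ≥ 1.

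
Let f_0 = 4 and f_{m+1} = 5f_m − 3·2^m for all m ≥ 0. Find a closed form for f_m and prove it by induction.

Claim: f_m = 3·5^m + 2^m.

Base case: f_0 = 4, and 3·5^0 + 2^0 = 3 + 1 = 4.
Assume f_k = 3·5^k + 2^k for some k ≥ 0.
Then f_{k+1} = 5f_k − 3·2^k = 5·(3·5^k + 2^k) − 3·2^k = 3·5^{k+1} + 5·2^k − 3·2^k = 3·5^{k+1} + 2·2^k = 3·5^{k+1} + 2^{k+1}.
So the formula holds for k+1, and by induction f_m = 3·5^m + 2^m for all m ≥ 0.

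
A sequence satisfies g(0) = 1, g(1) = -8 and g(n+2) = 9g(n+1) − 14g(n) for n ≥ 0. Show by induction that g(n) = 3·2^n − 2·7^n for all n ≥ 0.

Base cases: g(0) = 1 and 3·2^0 − 2·7^0 = 1; g(1) = -8 and 3·2^1 − 2·7^1 = -8.
Assume g(i) = 3·2^i − 2·7^i for all 0 ≤ i ≤ j, where j ≥ 1.
Then g(j+1) = 9g(j) − 14g(j−1) = 9·(3·2^j − 2·7^j) − 14·(3·2^{j−1} − 2·7^{j−1}) = 3·(9·2 − 14)2^{j−1} − 2·(9·7 − 14)7^{j−1} = 12·2^{j−1} − 98·7^{j−1} = 3·2^{j+1} − 2·7^{j+1}.
This completes the inductive step, so g(n) = 3·2^n − 2·7^n for all n ≥ 0.

g(n) = 3·2^n − 2·7^n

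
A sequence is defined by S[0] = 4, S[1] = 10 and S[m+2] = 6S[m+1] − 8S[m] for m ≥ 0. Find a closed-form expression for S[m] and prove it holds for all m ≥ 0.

Claim: S[m] = 3·2^m + 4^m.

Base cases: S[0] = 4 and 3·2^0 + 4^0 = 4; S[1] = 10 and 3·2^1 + 4^1 = 10.
Assume S[j] = 3·2^j + 4^j for all 0 ≤ j ≤ k, where k ≥ 1.
Then S[k+1] = 6S[k] − 8S[k−1] = 6·(3·2^k + 4^k) − 8·(3·2^{k−1} + 4^{k−1}) = 3·(6·2 − 8)2^{k−1} + (6·4 − 8)4^{k−1} = 12·2^{k−1} + 16·4^{k−1} = 3·2^{k+1} + 4^{k+1}.
Hence S[m] = 3·2^m + 4^m for every m ≥ 0, by strong induction.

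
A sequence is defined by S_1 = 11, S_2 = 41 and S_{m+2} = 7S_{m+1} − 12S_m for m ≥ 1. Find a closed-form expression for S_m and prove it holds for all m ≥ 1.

Claim: S_m = 3^m + 2·4^m.

Base cases: S_1 = 11 and 3^1 + 2·4^1 = 11; S_2 = 41 and 3^2 + 2·4^2 = 41.
Assume S_j = 3^j + 2·4^j for all 1 ≤ j ≤ r, where r ≥ 2.
Then S_{r+1} = 7S_r − 12S_{r−1} = 7·(3^r + 2·4^r) − 12·(3^{r−1} + 2·4^{r−1}) = (7·3 − 12)3^{r−1} + 2·(7·4 − 12)4^{r−1} = 9·3^{r−1} + 32·4^{r−1} = 3^{r+1} + 2·4^{r+1}.
So the formula holds for r+1, and by strong induction S_m = 3^m + 2·4^m for all m ≥ 1.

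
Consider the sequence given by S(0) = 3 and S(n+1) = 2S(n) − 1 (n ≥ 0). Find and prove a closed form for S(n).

Claim: S(n) = 2^{n+1} + 1.

Base case: S(0) = 3, and 2^{0+1} + 1 = 2 + 1 = 3.
Assume S(k) = 2^{k+1} + 1 for some k ≥ 0.
Then S(k+1) = 2S(k) − 1 = 2·(2^{k+1} + 1) − 1 = 2^{k+2} + 2 − 1 = 2^{k+2} + 1.
This completes the inductive step, so S(n) = 2^{n+1} + 1 for all n ≥ 0.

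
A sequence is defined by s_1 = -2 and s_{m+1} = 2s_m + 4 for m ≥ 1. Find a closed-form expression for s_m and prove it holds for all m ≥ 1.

Claim: s_m = 2^m − 4.

Base case: s_1 = -2, and 2^1 − 4 = 2 − 4 = -2.
Assume s_k = 2^k − 4 for some k ≥ 1.
Then s_{k+1} = 2s_k + 4 = 2·(2^k − 4) + 4 = 2^{k+1} − 8 + 4 = 2^{k+1} − 4.
Hence s_m = 2^m − 4 for every m ≥ 1, by induction.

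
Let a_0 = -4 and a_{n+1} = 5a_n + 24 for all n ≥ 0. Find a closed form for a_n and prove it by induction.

Claim: a_n = 2·5^n − 6.

Base case: a_0 = -4, and 2·5^0 − 6 = 2 − 6 = -4.
Assume a_r = 2·5^r − 6 for some r ≥ 0.
Then a_{r+1} = 5a_r + 24 = 5·(2·5^r − 6) + 24 = 10·5^r − 30 + 24 = 2·5^{r+1} − 6.
By induction, a_n = 2·5^n − 6 for all n ≥ 0.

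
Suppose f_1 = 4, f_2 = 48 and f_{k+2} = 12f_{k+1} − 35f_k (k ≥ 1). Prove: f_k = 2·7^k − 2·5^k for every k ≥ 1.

Base cases: f_1 = 4 and 2·7^1 − 2·5^1 = 4; f_2 = 48 and 2·7^2 − 2·5^2 = 48.
Assume f_i = 2·7^i − 2·5^i for all 1 ≤ i ≤ j, where j ≥ 2.
Then f_{j+1} = 12f_j − 35f_{j−1} = 12·(2·7^j − 2·5^j) − 35·(2·7^{j−1} − 2·5^{j−1}) = 2·(12·7 − 35)7^{j−1} − 2·(12·5 − 35)5^{j−1} = 98·7^{j−1} − 50·5^{j−1} = 2·7^{j+1} − 2·5^{j+1}.
This completes the inductive step, so f_k = 2·7^k − 2·5^k for all k ≥ 1.

f_k = 2·7^k − 2·5^k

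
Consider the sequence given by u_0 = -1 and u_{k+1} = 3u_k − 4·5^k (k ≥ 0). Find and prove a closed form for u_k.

Claim: u_k = 3^k − 2·5^k.

Base case: u_0 = -1, and 3^0 − 2·5^0 = 1 − 2 = -1.
Assume u_r = 3^r − 2·5^r for some r ≥ 0.
Then u_{r+1} = 3u_r − 4·5^r = 3·(3^r − 2·5^r) − 4·5^r = 3^{r+1} − 6·5^r − 4·5^r = 3^{r+1} − 10·5^r = 3^{r+1} − 2·5^{r+1}.
This completes the inductive step, so u_k = 3^k − 2·5^k for all k ≥ 0.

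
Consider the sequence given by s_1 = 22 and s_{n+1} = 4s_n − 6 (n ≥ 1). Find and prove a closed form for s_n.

Claim: s_n = 5·4^n + 2.

Base case: s_1 = 22, and 5·4^1 + 2 = 20 + 2 = 22.
Assume s_j = 5·4^j + 2 for some j ≥ 1.
Then s_{j+1} = 4s_j − 6 = 4·(5·4^j + 2) − 6 = 20·4^j + 8 − 6 = 5·4^{j+1} + 2.
By induction, s_n = 5·4^n + 2 for all n ≥ 1.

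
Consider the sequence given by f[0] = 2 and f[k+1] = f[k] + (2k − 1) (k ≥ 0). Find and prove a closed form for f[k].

Claim: f[k] = k^2 − 2k + 2.

Base case: f[0] = 2, and 0^2 − 2·0 + 2 = 2.
Assume f[r] = r^2 − 2r + 2.
Then f[r+1] = f[r] + (2r − 1) = (r^2 − 2r + 2) + (2r − 1) = r^2 + 1,
and (r+1)^2 − 2·(r+1) + 2 = r^2 + 1.
By induction, f[k] = k^2 − 2k + 2 for all k ≥ 0.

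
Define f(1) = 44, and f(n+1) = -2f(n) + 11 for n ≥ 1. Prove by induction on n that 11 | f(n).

Base case: f(1) = 44 = 11·4, so 11 | f(1).
Assume 11 | f(m), so f(m) = 11t for some integer t.
Then f(m+1) = -2f(m) + 11 = -2·(11t) + 11 = 11(-2t + 1), so 11 | f(m+1).
This completes the inductive step, so 11 | f(n) for all n ≥ 1.

11 | f(n)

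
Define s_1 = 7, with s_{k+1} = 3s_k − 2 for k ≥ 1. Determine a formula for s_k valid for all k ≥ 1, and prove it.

Claim: s_k = 2·3^k + 1.

Base case: s_1 = 7, and 2·3^1 + 1 = 6 + 1 = 7.
Assume s_j = 2·3^j + 1 for some j ≥ 1.
Then s_{j+1} = 3s_j − 2 = 3·(2·3^j + 1) − 2 = 6·3^j + 3 − 2 = 2·3^{j+1} + 1.
This completes the inductive step, so s_k = 2·3^k + 1 for all k ≥ 1.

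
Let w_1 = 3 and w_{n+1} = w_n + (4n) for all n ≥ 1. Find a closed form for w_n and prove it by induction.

Claim: w_n = 2n^2 − 2n + 3.

Base case: w_1 = 3, and 2·1^2 − 2·1 + 3 = 3.
Assume w_m = 2m^2 − 2m + 3.
Then w_{m+1} = w_m + (4m) = (2m^2 − 2m + 3) + (4m) = 2m^2 + 2m + 3,
and 2·(m+1)^2 − 2·(m+1) + 3 = 2m^2 + 2m + 3.
By induction, w_n = 2n^2 − 2n + 3 for all n ≥ 1.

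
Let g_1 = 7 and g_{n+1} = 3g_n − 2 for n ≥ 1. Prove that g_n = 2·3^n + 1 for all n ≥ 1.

Base case: g_1 = 7, and 2·3^1 + 1 = 6 + 1 = 7.
Assume g_m = 2·3^m + 1 for some m ≥ 1.
Then g_{m+1} = 3g_m − 2 = 3·(2·3^m + 1) − 2 = 6·3^m + 3 − 2 = 2·3^{m+1} + 1.
By induction, g_n = 2·3^n + 1 for all n ≥ 1.

g_n = 2·3^n + 1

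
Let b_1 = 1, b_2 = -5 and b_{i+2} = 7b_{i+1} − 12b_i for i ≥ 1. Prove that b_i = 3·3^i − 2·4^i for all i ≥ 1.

Base cases: b_1 = 1 and 3·3^1 − 2·4^1 = 1; b_2 = -5 and 3·3^2 − 2·4^2 = -5.
Assume b_t = 3·3^t − 2·4^t for all 1 ≤ t ≤ j, where j ≥ 2.
Then b_{j+1} = 7b_j − 12b_{j−1} = 7·(3·3^j − 2·4^j) − 12·(3·3^{j−1} − 2·4^{j−1}) = 3·(7·3 − 12)3^{j−1} − 2·(7·4 − 12)4^{j−1} = 27·3^{j−1} − 32·4^{j−1} = 3·3^{j+1} − 2·4^{j+1}.
Hence b_i = 3·3^i − 2·4^i for every i ≥ 1, by strong induction.

b_i = 3·3^i − 2·4^i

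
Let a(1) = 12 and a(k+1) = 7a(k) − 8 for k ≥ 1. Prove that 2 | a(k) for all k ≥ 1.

Base case: a(1) = 12 = 2·6, so 2 | a(1).
Assume 2 | a(r), so a(r) = 2t for some integer t.
Then a(r+1) = 7a(r) − 8 = 7·(2t) − 8 = 2(7t − 4), so 2 | a(r+1).
So the property holds for r+1, and by induction 2 | a(k) for all k ≥ 1.

2 | a(k)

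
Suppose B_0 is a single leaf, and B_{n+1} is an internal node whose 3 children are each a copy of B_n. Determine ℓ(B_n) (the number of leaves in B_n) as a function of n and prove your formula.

Claim: ℓ(B_n) = 3^n.

Base case: ℓ(B_0) = 1, and 3^0 = 1.
Assume ℓ(B_m) = 3^m.
Then ℓ(B_{m+1}) = 3·ℓ(B_m) = 3·3^m = 3^{m+1}.
This completes the inductive step, so ℓ(B_n) = 3^n for all n ≥ 0.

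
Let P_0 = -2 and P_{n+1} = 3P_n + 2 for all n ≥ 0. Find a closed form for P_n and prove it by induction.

Claim: P_n = -3^n − 1.

Base case: P_0 = -2, and -3^0 − 1 = -1 − 1 = -2.
Assume P_m = -3^m − 1 for some m ≥ 0.
Then P_{m+1} = 3P_m + 2 = 3·(-3^m − 1) + 2 = -3^{m+1} − 3 + 2 = -3^{m+1} − 1.
So the formula holds for m+1, and by induction P_n = -3^n − 1 for all n ≥ 0.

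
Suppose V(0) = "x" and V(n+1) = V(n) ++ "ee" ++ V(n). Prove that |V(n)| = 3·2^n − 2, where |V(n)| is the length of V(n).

Base case: |V(0)| = 1, and 3·2^0 − 2 = 1.
Assume |V(r)| = 3·2^r − 2.
Then |V(r+1)| = |V(r)| + 2 + |V(r)| = 2|V(r)| + 2 = 2(3·2^r − 2) + 2 = 3·2^{r+1} − 4 + 2 = 3·2^{r+1} − 2.
By induction, |V(n)| = 3·2^n − 2 for all n ≥ 0.

|V(n)| = 3·2^n − 2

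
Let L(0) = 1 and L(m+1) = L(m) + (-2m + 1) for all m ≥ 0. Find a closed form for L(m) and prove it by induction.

Claim: L(m) = -m^2 + 2m + 1.

Base case: L(0) = 1, and -0^2 + 2·0 + 1 = 1.
Assume L(j) = -j^2 + 2j + 1.
Then L(j+1) = L(j) + (-2j + 1) = (-j^2 + 2j + 1) + (-2j + 1) = -j^2 + 2,
and -(j+1)^2 + 2·(j+1) + 1 = -j^2 + 2.
By induction, L(m) = -m^2 + 2m + 1 for all m ≥ 0.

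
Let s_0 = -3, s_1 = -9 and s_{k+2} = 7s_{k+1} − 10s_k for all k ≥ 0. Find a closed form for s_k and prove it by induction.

Claim: s_k = -5^k − 2·2^k.

Base cases: s_0 = -3 and -5^0 − 2·2^0 = -3; s_1 = -9 and -5^1 − 2·2^1 = -9.
Assume s_j = -5^j − 2·2^j for all 0 ≤ j ≤ m, where m ≥ 1.
Then s_{m+1} = 7s_m − 10s_{m−1} = 7·(-5^m − 2·2^m) − 10·(-5^{m−1} − 2·2^{m−1}) = -(7·5 − 10)5^{m−1} − 2·(7·2 − 10)2^{m−1} = -25·5^{m−1} − 8·2^{m−1} = -5^{m+1} − 2·2^{m+1}.
This completes the inductive step, so s_k = -5^k − 2·2^k for all k ≥ 0.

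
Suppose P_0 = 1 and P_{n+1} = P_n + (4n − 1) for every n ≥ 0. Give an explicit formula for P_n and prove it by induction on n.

Claim: P_n = 2n^2 − 3n + 1.

Base case: P_0 = 1, and 2·0^2 − 3·0 + 1 = 1.
Assume P_k = 2k^2 − 3k + 1.
Then P_{k+1} = P_k + (4k − 1) = (2k^2 − 3k + 1) + (4k − 1) = 2k^2 + k,
and 2·(k+1)^2 − 3·(k+1) + 1 = 2k^2 + k.
This completes the inductive step, so P_n = 2n^2 − 3n + 1 for all n ≥ 0.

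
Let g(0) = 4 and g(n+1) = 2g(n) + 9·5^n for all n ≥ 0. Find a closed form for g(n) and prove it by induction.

Claim: g(n) = 2^n + 3·5^n.

Base case: g(0) = 4, and 2^0 + 3·5^0 = 1 + 3 = 4.
Assume g(r) = 2^r + 3·5^r for some r ≥ 0.
Then g(r+1) = 2g(r) + 9·5^r = 2·(2^r + 3·5^r) + 9·5^r = 2^{r+1} + 6·5^r + 9·5^r = 2^{r+1} + 15·5^r = 2^{r+1} + 3·5^{r+1}.
So the formula holds for r+1, and by induction g(n) = 2^n + 3·5^n for all n ≥ 0.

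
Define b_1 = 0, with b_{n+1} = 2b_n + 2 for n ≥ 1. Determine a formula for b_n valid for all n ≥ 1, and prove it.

Claim: b_n = 2^n − 2.

Base case: b_1 = 0, and 2^1 − 2 = 2 − 2 = 0.
Assume b_m = 2^m − 2 for some m ≥ 1.
Then b_{m+1} = 2b_m + 2 = 2·(2^m − 2) + 2 = 2^{m+1} − 4 + 2 = 2^{m+1} − 2.
Hence b_n = 2^n − 2 for every n ≥ 1, by induction.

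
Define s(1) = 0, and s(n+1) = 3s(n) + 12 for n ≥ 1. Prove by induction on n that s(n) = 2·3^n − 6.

Base case: s(1) = 0, and 2·3^1 − 6 = 6 − 6 = 0.
Assume s(m) = 2·3^m − 6 for some m ≥ 1.
Then s(m+1) = 3s(m) + 12 = 3·(2·3^m − 6) + 12 = 6·3^m − 18 + 12 = 2·3^{m+1} − 6.
By induction, s(n) = 2·3^n − 6 for all n ≥ 1.

s(n) = 2·3^n − 6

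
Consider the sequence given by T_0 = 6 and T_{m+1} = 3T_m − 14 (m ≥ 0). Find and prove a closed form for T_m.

Claim: T_m = -3^m + 7.

Base case: T_0 = 6, and -3^0 + 7 = -1 + 7 = 6.
Assume T_r = -3^r + 7 for some r ≥ 0.
Then T_{r+1} = 3T_r − 14 = 3·(-3^r + 7) − 14 = -3^{r+1} + 21 − 14 = -3^{r+1} + 7.
By induction, T_m = -3^m + 7 for all m ≥ 0.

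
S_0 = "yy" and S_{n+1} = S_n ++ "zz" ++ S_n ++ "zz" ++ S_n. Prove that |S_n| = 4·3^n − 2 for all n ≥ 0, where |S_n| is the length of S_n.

Base case: |S_0| = 2, and 4·3^0 − 2 = 2.
Assume |S_j| = 4·3^j − 2.
Then |S_{j+1}| = 3|S_j| + 4 = 3(4·3^j − 2) + 4 = 4·3^{j+1} − 6 + 4 = 4·3^{j+1} − 2.
Hence |S_n| = 4·3^n − 2 for every n ≥ 0, by induction.

|S_n| = 4·3^n − 2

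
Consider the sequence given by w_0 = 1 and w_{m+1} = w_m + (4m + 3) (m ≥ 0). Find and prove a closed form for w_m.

Claim: w_m = 2m^2 + m + 1.

Base case: w_0 = 1, and 2·0^2 + 0 + 1 = 1.
Assume w_k = 2k^2 + k + 1.
Then w_{k+1} = w_k + (4k + 3) = (2k^2 + k + 1) + (4k + 3) = 2k^2 + 5k + 4,
and 2·(k+1)^2 + (k+1) + 1 = 2k^2 + 5k + 4.
By induction, w_m = 2m^2 + m + 1 for all m ≥ 0.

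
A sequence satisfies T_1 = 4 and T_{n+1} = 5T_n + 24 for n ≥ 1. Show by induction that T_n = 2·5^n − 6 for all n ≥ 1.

Base case: T_1 = 4, and 2·5^1 − 6 = 10 − 6 = 4.
Assume T_k = 2·5^k − 6 for some k ≥ 1.
Then T_{k+1} = 5T_k + 24 = 5·(2·5^k − 6) + 24 = 10·5^k − 30 + 24 = 2·5^{k+1} − 6.
This completes the inductive step, so T_n = 2·5^n − 6 for all n ≥ 1.

T_n = 2·5^n − 6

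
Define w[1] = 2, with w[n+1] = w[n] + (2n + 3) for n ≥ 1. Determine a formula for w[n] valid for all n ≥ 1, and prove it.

Claim: w[n] = n^2 + 2n − 1.

Base case: w[1] = 2, and 1^2 + 2·1 − 1 = 2.
Assume w[m] = m^2 + 2m − 1.
Then w[m+1] = w[m] + (2m + 3) = (m^2 + 2m − 1) + (2m + 3) = m^2 + 4m + 2,
and (m+1)^2 + 2·(m+1) − 1 = m^2 + 4m + 2.
Hence w[n] = n^2 + 2n − 1 for every n ≥ 1, by induction.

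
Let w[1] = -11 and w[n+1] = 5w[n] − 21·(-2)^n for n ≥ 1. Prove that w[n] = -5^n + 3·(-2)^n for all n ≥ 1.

Base case: w[1] = -11, and -5^1 + 3·(-2)^1 = -5 − 6 = -11.
Assume w[r] = -5^r + 3·(-2)^r for some r ≥ 1.
Then w[r+1] = 5w[r] − 21·(-2)^r = 5·(-5^r + 3·(-2)^r) − 21·(-2)^r = -5^{r+1} + 15·(-2)^r − 21·(-2)^r = -5^{r+1} − 6·(-2)^r = -5^{r+1} + 3·(-2)^{r+1}.
By induction, w[n] = -5^n + 3·(-2)^n for all n ≥ 1.

w[n] = -5^n + 3·(-2)^n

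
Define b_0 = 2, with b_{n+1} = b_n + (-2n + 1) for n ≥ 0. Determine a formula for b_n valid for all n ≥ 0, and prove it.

Claim: b_n = -n^2 + 2n + 2.

Base case: b_0 = 2, and -0^2 + 2·0 + 2 = 2.
Assume b_k = -k^2 + 2k + 2.
Then b_{k+1} = b_k + (-2k + 1) = (-k^2 + 2k + 2) + (-2k + 1) = -k^2 + 3,
and -(k+1)^2 + 2·(k+1) + 2 = -k^2 + 3.
This completes the inductive step, so b_n = -n^2 + 2n + 2 for all n ≥ 0.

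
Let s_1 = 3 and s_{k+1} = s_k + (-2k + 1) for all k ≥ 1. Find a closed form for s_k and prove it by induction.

Claim: s_k = -k^2 + 2k + 2.

Base case: s_1 = 3, and -1^2 + 2·1 + 2 = 3.
Assume s_r = -r^2 + 2r + 2.
Then s_{r+1} = s_r + (-2r + 1) = (-r^2 + 2r + 2) + (-2r + 1) = -r^2 + 3,
and -(r+1)^2 + 2·(r+1) + 2 = -r^2 + 3.
This completes the inductive step, so s_k = -k^2 + 2k + 2 for all k ≥ 1.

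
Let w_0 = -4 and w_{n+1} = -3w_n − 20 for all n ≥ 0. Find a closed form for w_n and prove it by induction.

Claim: w_n = (-3)^n − 5.

Base case: w_0 = -4, and (-3)^0 − 5 = 1 − 5 = -4.
Assume w_r = (-3)^r − 5 for some r ≥ 0.
Then w_{r+1} = -3w_r − 20 = -3·((-3)^r − 5) − 20 = -3·(-3)^r + 15 − 20 = (-3)^{r+1} − 5.
Hence w_n = (-3)^n − 5 for every n ≥ 0, by induction.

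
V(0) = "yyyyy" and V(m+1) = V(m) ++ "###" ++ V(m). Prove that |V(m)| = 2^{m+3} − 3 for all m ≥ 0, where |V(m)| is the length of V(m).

Base case: |V(0)| = 5, and 2^{0+3} − 3 = 5.
Assume |V(j)| = 2^{j+3} − 3.
Then |V(j+1)| = |V(j)| + 3 + |V(j)| = 2|V(j)| + 3 = 2(2^{j+3} − 3) + 3 = 2^{j+1+3} − 6 + 3 = 2^{j+1+3} − 3.
This completes the inductive step, so |V(m)| = 2^{m+3} − 3 for all m ≥ 0.

|V(m)| = 2^{m+3} − 3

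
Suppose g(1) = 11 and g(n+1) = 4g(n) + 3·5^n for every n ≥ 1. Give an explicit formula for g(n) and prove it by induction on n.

Claim: g(n) = -4^n + 3·5^n.

Base case: g(1) = 11, and -4^1 + 3·5^1 = -4 + 15 = 11.
Assume g(j) = -4^j + 3·5^j for some j ≥ 1.
Then g(j+1) = 4g(j) + 3·5^j = 4·(-4^j + 3·5^j) + 3·5^j = -4^{j+1} + 12·5^j + 3·5^j = -4^{j+1} + 15·5^j = -4^{j+1} + 3·5^{j+1}.
Hence g(n) = -4^n + 3·5^n for every n ≥ 1, by induction.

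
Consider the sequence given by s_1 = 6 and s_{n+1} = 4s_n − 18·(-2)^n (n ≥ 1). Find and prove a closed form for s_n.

Claim: s_n = 3·4^n + 3·(-2)^n.

Base case: s_1 = 6, and 3·4^1 + 3·(-2)^1 = 12 − 6 = 6.
Assume s_j = 3·4^j + 3·(-2)^j for some j ≥ 1.
Then s_{j+1} = 4s_j − 18·(-2)^j = 4·(3·4^j + 3·(-2)^j) − 18·(-2)^j = 3·4^{j+1} + 12·(-2)^j − 18·(-2)^j = 3·4^{j+1} − 6·(-2)^j = 3·4^{j+1} + 3·(-2)^{j+1}.
By induction, s_n = 3·4^n + 3·(-2)^n for all n ≥ 1.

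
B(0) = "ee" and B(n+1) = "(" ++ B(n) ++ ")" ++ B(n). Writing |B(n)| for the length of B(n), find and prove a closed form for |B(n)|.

Claim: |B(n)| = 2^{n+2} − 2.

Base case: |B(0)| = 2, and 2^{0+2} − 2 = 2.
Assume |B(m)| = 2^{m+2} − 2.
Then |B(m+1)| = 1 + |B(m)| + 1 + |B(m)| = 2|B(m)| + 2 = 2(2^{m+2} − 2) + 2 = 2^{m+3} − 4 + 2 = 2^{m+3} − 2.
So the formula holds for m+1, and by induction |B(n)| = 2^{n+2} − 2 for all n ≥ 0.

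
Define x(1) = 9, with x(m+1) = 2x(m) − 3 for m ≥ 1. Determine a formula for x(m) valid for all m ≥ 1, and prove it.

Claim: x(m) = 3·2^m + 3.

Base case: x(1) = 9, and 3·2^1 + 3 = 6 + 3 = 9.
Assume x(k) = 3·2^k + 3 for some k ≥ 1.
Then x(k+1) = 2x(k) − 3 = 2·(3·2^k + 3) − 3 = 6·2^k + 6 − 3 = 3·2^{k+1} + 3.
So the formula holds for k+1, and by induction x(m) = 3·2^m + 3 for all m ≥ 1.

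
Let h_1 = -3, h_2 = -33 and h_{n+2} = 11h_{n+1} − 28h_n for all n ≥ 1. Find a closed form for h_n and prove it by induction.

Claim: h_n = 4^n − 7^n.

Base cases: h_1 = -3 and 4^1 − 7^1 = -3; h_2 = -33 and 4^2 − 7^2 = -33.
Assume h_j = 4^j − 7^j for all 1 ≤ j ≤ m, where m ≥ 2.
Then h_{m+1} = 11h_m − 28h_{m−1} = 11·(4^m − 7^m) − 28·(4^{m−1} − 7^{m−1}) = (11·4 − 28)4^{m−1} − (11·7 − 28)7^{m−1} = 16·4^{m−1} − 49·7^{m−1} = 4^{m+1} − 7^{m+1}.
By strong induction, h_n = 4^n − 7^n for all n ≥ 1.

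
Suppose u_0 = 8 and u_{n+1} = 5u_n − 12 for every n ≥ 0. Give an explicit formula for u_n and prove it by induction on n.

Claim: u_n = 5^{n+1} + 3.

Base case: u_0 = 8, and 5^{0+1} + 3 = 5 + 3 = 8.
Assume u_m = 5^{m+1} + 3 for some m ≥ 0.
Then u_{m+1} = 5u_m − 12 = 5·(5^{m+1} + 3) − 12 = 5^{m+2} + 15 − 12 = 5^{m+2} + 3.
This completes the inductive step, so u_n = 5^{n+1} + 3 for all n ≥ 0.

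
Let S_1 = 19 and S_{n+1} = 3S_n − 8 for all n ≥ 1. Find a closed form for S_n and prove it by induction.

Claim: S_n = 5·3^n + 4.

Base case: S_1 = 19, and 5·3^1 + 4 = 15 + 4 = 19.
Assume S_k = 5·3^k + 4 for some k ≥ 1.
Then S_{k+1} = 3S_k − 8 = 3·(5·3^k + 4) − 8 = 15·3^k + 12 − 8 = 5·3^{k+1} + 4.
By induction, S_n = 5·3^n + 4 for all n ≥ 1.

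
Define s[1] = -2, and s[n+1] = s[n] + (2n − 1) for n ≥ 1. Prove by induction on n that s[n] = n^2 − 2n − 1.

Base case: s[1] = -2, and 1^2 − 2·1 − 1 = -2.
Assume s[j] = j^2 − 2j − 1.
Then s[j+1] = s[j] + (2j − 1) = (j^2 − 2j − 1) + (2j − 1) = j^2 − 2,
and (j+1)^2 − 2·(j+1) − 1 = j^2 − 2.
This completes the inductive step, so s[n] = n^2 − 2n − 1 for all n ≥ 1.

s[n] = n^2 − 2n − 1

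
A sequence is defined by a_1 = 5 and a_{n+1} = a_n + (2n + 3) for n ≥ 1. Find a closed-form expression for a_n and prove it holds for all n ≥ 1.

Claim: a_n = n^2 + 2n + 2.

Base case: a_1 = 5, and 1^2 + 2·1 + 2 = 5.
Assume a_r = r^2 + 2r + 2.
Then a_{r+1} = a_r + (2r + 3) = (r^2 + 2r + 2) + (2r + 3) = r^2 + 4r + 5,
and (r+1)^2 + 2·(r+1) + 2 = r^2 + 4r + 5.
This completes the inductive step, so a_n = n^2 + 2n + 2 for all n ≥ 1.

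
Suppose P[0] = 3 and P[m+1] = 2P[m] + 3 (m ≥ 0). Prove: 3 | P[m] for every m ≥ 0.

Base case: P[0] = 3 = 3·1, so 3 | P[0].
Assume 3 | P[j], so P[j] = 3t for some integer t.
Then P[j+1] = 2P[j] + 3 = 2·(3t) + 3 = 3(2t + 1), so 3 | P[j+1].
By induction, 3 | P[m] for all m ≥ 0.

3 | P[m]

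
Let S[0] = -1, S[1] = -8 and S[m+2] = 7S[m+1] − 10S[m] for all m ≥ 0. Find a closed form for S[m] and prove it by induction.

Claim: S[m] = 2^m − 2·5^m.

Base cases: S[0] = -1 and 2^0 − 2·5^0 = -1; S[1] = -8 and 2^1 − 2·5^1 = -8.
Assume S[j] = 2^j − 2·5^j for all 0 ≤ j ≤ r, where r ≥ 1.
Then S[r+1] = 7S[r] − 10S[r−1] = 7·(2^r − 2·5^r) − 10·(2^{r−1} − 2·5^{r−1}) = (7·2 − 10)2^{r−1} − 2·(7·5 − 10)5^{r−1} = 4·2^{r−1} − 50·5^{r−1} = 2^{r+1} − 2·5^{r+1}.
By strong induction, S[m] = 2^m − 2·5^m for all m ≥ 0.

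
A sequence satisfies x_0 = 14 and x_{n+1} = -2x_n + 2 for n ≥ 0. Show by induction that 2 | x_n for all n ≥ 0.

Base case: x_0 = 14 = 2·7, so 2 | x_0.
Assume 2 | x_k, so x_k = 2t for some integer t.
Then x_{k+1} = -2x_k + 2 = -2·(2t) + 2 = 2(-2t + 1), so 2 | x_{k+1}.
This completes the inductive step, so 2 | x_n for all n ≥ 0.

2 | x_n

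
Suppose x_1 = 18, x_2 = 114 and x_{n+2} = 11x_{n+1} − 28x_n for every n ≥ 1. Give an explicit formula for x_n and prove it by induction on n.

Claim: x_n = 2·7^n + 4^n.

Base cases: x_1 = 18 and 2·7^1 + 4^1 = 18; x_2 = 114 and 2·7^2 + 4^2 = 114.
Assume x_j = 2·7^j + 4^j for all 1 ≤ j ≤ r, where r ≥ 2.
Then x_{r+1} = 11x_r − 28x_{r−1} = 11·(2·7^r + 4^r) − 28·(2·7^{r−1} + 4^{r−1}) = 2·(11·7 − 28)7^{r−1} + (11·4 − 28)4^{r−1} = 98·7^{r−1} + 16·4^{r−1} = 2·7^{r+1} + 4^{r+1}.
So the formula holds for r+1, and by strong induction x_n = 2·7^n + 4^n for all n ≥ 1.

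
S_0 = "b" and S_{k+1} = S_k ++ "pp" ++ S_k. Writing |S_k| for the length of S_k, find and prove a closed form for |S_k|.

Claim: |S_k| = 3·2^k − 2.

Base case: |S_0| = 1, and 3·2^0 − 2 = 1.
Assume |S_m| = 3·2^m − 2.
Then |S_{m+1}| = |S_m| + 2 + |S_m| = 2|S_m| + 2 = 2(3·2^m − 2) + 2 = 3·2^{m+1} − 4 + 2 = 3·2^{m+1} − 2.
By induction, |S_k| = 3·2^k − 2 for all k ≥ 0.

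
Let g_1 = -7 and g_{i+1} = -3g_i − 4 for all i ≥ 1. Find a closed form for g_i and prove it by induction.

Claim: g_i = 2·(-3)^i − 1.

Base case: g_1 = -7, and 2·(-3)^1 − 1 = -6 − 1 = -7.
Assume g_k = 2·(-3)^k − 1 for some k ≥ 1.
Then g_{k+1} = -3g_k − 4 = -3·(2·(-3)^k − 1) − 4 = -6·(-3)^k + 3 − 4 = 2·(-3)^{k+1} − 1.
By induction, g_i = 2·(-3)^i − 1 for all i ≥ 1.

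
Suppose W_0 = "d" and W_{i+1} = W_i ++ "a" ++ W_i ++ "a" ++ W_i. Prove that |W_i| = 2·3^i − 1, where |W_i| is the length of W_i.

Base case: |W_0| = 1, and 2·3^0 − 1 = 1.
Assume |W_m| = 2·3^m − 1.
Then |W_{m+1}| = 3|W_m| + 2 = 3(2·3^m − 1) + 2 = 2·3^{m+1} − 3 + 2 = 2·3^{m+1} − 1.
This completes the inductive step, so |W_i| = 2·3^i − 1 for all i ≥ 0.

|W_i| = 2·3^i − 1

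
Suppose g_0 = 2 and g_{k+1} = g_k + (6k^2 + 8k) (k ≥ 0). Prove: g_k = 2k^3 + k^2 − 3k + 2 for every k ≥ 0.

Base case: g_0 = 2, and 2·0^3 + 0^2 − 3·0 + 2 = 2.
Assume g_r = 2r^3 + r^2 − 3r + 2.
Then g_{r+1} = g_r + (6r^2 + 8r) = (2r^3 + r^2 − 3r + 2) + (6r^2 + 8r) = 2r^3 + 7r^2 + 5r + 2,
and 2·(r+1)^3 + (r+1)^2 − 3·(r+1) + 2 = 2r^3 + 7r^2 + 5r + 2.
This completes the inductive step, so g_k = 2k^3 + k^2 − 3k + 2 for all k ≥ 0.

g_k = 2k^3 + k^2 − 3k + 2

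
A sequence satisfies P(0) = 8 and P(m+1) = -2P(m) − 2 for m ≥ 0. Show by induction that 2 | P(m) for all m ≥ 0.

Base case: P(0) = 8 = 2·4, so 2 | P(0).
Assume 2 | P(r), so P(r) = 2t for some integer t.
Then P(r+1) = -2P(r) − 2 = -2·(2t) − 2 = 2(-2t − 1), so 2 | P(r+1).
This completes the inductive step, so 2 | P(m) for all m ≥ 0.

2 | P(m)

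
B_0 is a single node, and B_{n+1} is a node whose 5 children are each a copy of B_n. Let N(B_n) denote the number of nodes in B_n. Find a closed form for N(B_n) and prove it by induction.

Claim: N(B_n) = (5^{n+1} − 1)/4.

Base case: N(B_0) = 1, and (5^{0+1} − 1)/4 = 1.
Assume N(B_m) = (5^{m+1} − 1)/4.
Then N(B_{m+1}) = 1 + 5N(B_m) = 1 + 5·(5^{m+1} − 1)/4 = 1 + (5^{m+2} − 5)/4 = (4 + 5^{m+2} − 5)/4 = (5^{m+2} − 1)/4.
So the formula holds for m+1, and by induction N(B_n) = (5^{n+1} − 1)/4 for all n ≥ 0.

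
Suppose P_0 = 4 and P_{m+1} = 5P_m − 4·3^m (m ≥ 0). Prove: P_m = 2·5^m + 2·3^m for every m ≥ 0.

Base case: P_0 = 4, and 2·5^0 + 2·3^0 = 2 + 2 = 4.
Assume P_r = 2·5^r + 2·3^r for some r ≥ 0.
Then P_{r+1} = 5P_r − 4·3^r = 5·(2·5^r + 2·3^r) − 4·3^r = 2·5^{r+1} + 10·3^r − 4·3^r = 2·5^{r+1} + 6·3^r = 2·5^{r+1} + 2·3^{r+1}.
So the formula holds for r+1, and by induction P_m = 2·5^m + 2·3^m for all m ≥ 0.

P_m = 2·5^m + 2·3^m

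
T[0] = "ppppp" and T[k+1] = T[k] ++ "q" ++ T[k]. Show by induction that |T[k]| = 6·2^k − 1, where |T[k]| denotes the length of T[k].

Base case: |T[0]| = 5, and 6·2^0 − 1 = 5.
Assume |T[j]| = 6·2^j − 1.
Then |T[j+1]| = |T[j]| + 1 + |T[j]| = 2|T[j]| + 1 = 2(6·2^j − 1) + 1 = 6·2^{j+1} − 2 + 1 = 6·2^{j+1} − 1.
This completes the inductive step, so |T[k]| = 6·2^k − 1 for all k ≥ 0.

|T[k]| = 6·2^k − 1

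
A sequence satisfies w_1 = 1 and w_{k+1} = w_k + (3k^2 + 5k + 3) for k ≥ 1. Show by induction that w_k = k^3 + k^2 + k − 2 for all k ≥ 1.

Base case: w_1 = 1, and 1^3 + 1^2 + 1 − 2 = 1.
Assume w_j = j^3 + j^2 + j − 2.
Then w_{j+1} = w_j + (3j^2 + 5j + 3) = (j^3 + j^2 + j − 2) + (3j^2 + 5j + 3) = j^3 + 4j^2 + 6j + 1,
and (j+1)^3 + (j+1)^2 + (j+1) − 2 = j^3 + 4j^2 + 6j + 1.
By induction, w_k = k^3 + k^2 + k − 2 for all k ≥ 1.

w_k = k^3 + k^2 + k − 2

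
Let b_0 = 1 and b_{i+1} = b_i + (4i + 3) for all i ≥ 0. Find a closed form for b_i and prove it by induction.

Claim: b_i = 2i^2 + i + 1.

Base case: b_0 = 1, and 2·0^2 + 0 + 1 = 1.
Assume b_m = 2m^2 + m + 1.
Then b_{m+1} = b_m + (4m + 3) = (2m^2 + m + 1) + (4m + 3) = 2m^2 + 5m + 4,
and 2·(m+1)^2 + (m+1) + 1 = 2m^2 + 5m + 4.
Hence b_i = 2i^2 + i + 1 for every i ≥ 0, by induction.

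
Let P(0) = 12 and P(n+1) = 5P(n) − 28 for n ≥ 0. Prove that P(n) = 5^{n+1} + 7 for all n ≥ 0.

Base case: P(0) = 12, and 5^{0+1} + 7 = 5 + 7 = 12.
Assume P(k) = 5^{k+1} + 7 for some k ≥ 0.
Then P(k+1) = 5P(k) − 28 = 5·(5^{k+1} + 7) − 28 = 5^{k+2} + 35 − 28 = 5^{k+2} + 7.
Hence P(n) = 5^{n+1} + 7 for every n ≥ 0, by induction.

P(n) = 5^{n+1} + 7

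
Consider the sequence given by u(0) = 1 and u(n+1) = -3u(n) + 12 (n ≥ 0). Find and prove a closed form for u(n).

Claim: u(n) = -2·(-3)^n + 3.

Base case: u(0) = 1, and -2·(-3)^0 + 3 = -2 + 3 = 1.
Assume u(r) = -2·(-3)^r + 3 for some r ≥ 0.
Then u(r+1) = -3u(r) + 12 = -3·(-2·(-3)^r + 3) + 12 = 6·(-3)^r − 9 + 12 = -2·(-3)^{r+1} + 3.
Hence u(n) = -2·(-3)^n + 3 for every n ≥ 0, by induction.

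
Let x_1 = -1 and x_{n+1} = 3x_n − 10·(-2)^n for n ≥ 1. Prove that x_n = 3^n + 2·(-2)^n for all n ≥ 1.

Base case: x_1 = -1, and 3^1 + 2·(-2)^1 = 3 − 4 = -1.
Assume x_j = 3^j + 2·(-2)^j for some j ≥ 1.
Then x_{j+1} = 3x_j − 10·(-2)^j = 3·(3^j + 2·(-2)^j) − 10·(-2)^j = 3^{j+1} + 6·(-2)^j − 10·(-2)^j = 3^{j+1} − 4·(-2)^j = 3^{j+1} + 2·(-2)^{j+1}.
By induction, x_n = 3^n + 2·(-2)^n for all n ≥ 1.

x_n = 3^n + 2·(-2)^n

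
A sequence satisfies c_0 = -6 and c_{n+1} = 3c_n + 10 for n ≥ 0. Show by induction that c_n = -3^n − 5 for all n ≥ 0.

Base case: c_0 = -6, and -3^0 − 5 = -1 − 5 = -6.
Assume c_k = -3^k − 5 for some k ≥ 0.
Then c_{k+1} = 3c_k + 10 = 3·(-3^k − 5) + 10 = -3^{k+1} − 15 + 10 = -3^{k+1} − 5.
By induction, c_n = -3^n − 5 for all n ≥ 0.

c_n = -3^n − 5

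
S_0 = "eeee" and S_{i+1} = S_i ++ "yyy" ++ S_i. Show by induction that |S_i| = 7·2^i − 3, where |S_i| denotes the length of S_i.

Base case: |S_0| = 4, and 7·2^0 − 3 = 4.
Assume |S_j| = 7·2^j − 3.
Then |S_{j+1}| = |S_j| + 3 + |S_j| = 2|S_j| + 3 = 2(7·2^j − 3) + 3 = 7·2^{j+1} − 6 + 3 = 7·2^{j+1} − 3.
Hence |S_i| = 7·2^i − 3 for every i ≥ 0, by induction.

|S_i| = 7·2^i − 3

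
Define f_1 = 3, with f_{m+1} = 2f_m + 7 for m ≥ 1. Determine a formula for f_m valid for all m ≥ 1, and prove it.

Claim: f_m = 5·2^m − 7.

Base case: f_1 = 3, and 5·2^1 − 7 = 10 − 7 = 3.
Assume f_j = 5·2^j − 7 for some j ≥ 1.
Then f_{j+1} = 2f_j + 7 = 2·(5·2^j − 7) + 7 = 10·2^j − 14 + 7 = 5·2^{j+1} − 7.
By induction, f_m = 5·2^m − 7 for all m ≥ 1.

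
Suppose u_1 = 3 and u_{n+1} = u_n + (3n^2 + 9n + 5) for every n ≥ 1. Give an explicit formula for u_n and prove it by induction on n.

Claim: u_n = n^3 + 3n^2 + n − 2.

Base case: u_1 = 3, and 1^3 + 3·1^2 + 1 − 2 = 3.
Assume u_k = k^3 + 3k^2 + k − 2.
Then u_{k+1} = u_k + (3k^2 + 9k + 5) = (k^3 + 3k^2 + k − 2) + (3k^2 + 9k + 5) = k^3 + 6k^2 + 10k + 3,
and (k+1)^3 + 3·(k+1)^2 + (k+1) − 2 = k^3 + 6k^2 + 10k + 3.
This completes the inductive step, so u_n = n^3 + 3n^2 + n − 2 for all n ≥ 1.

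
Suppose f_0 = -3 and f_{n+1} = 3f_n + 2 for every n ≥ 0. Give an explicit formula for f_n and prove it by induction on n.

Claim: f_n = -2·3^n − 1.

Base case: f_0 = -3, and -2·3^0 − 1 = -2 − 1 = -3.
Assume f_j = -2·3^j − 1 for some j ≥ 0.
Then f_{j+1} = 3f_j + 2 = 3·(-2·3^j − 1) + 2 = -6·3^j − 3 + 2 = -2·3^{j+1} − 1.
Hence f_n = -2·3^n − 1 for every n ≥ 0, by induction.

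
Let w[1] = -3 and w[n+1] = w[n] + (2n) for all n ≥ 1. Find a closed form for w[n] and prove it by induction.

Claim: w[n] = n^2 − n − 3.

Base case: w[1] = -3, and 1^2 − 1 − 3 = -3.
Assume w[m] = m^2 − m − 3.
Then w[m+1] = w[m] + (2m) = (m^2 − m − 3) + (2m) = m^2 + m − 3,
and (m+1)^2 − (m+1) − 3 = m^2 + m − 3.
Hence w[n] = n^2 − n − 3 for every n ≥ 1, by induction.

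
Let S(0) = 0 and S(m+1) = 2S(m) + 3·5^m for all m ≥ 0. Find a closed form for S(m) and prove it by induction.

Claim: S(m) = -2^m + 5^m.

Base case: S(0) = 0, and -2^0 + 5^0 = -1 + 1 = 0.
Assume S(k) = -2^k + 5^k for some k ≥ 0.
Then S(k+1) = 2S(k) + 3·5^k = 2·(-2^k + 5^k) + 3·5^k = -2^{k+1} + 2·5^k + 3·5^k = -2^{k+1} + 5·5^k = -2^{k+1} + 5^{k+1}.
So the formula holds for k+1, and by induction S(m) = -2^m + 5^m for all m ≥ 0.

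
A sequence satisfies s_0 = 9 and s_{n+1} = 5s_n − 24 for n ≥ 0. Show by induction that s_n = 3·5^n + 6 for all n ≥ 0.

Base case: s_0 = 9, and 3·5^0 + 6 = 3 + 6 = 9.
Assume s_m = 3·5^m + 6 for some m ≥ 0.
Then s_{m+1} = 5s_m − 24 = 5·(3·5^m + 6) − 24 = 15·5^m + 30 − 24 = 3·5^{m+1} + 6.
Hence s_n = 3·5^n + 6 for every n ≥ 0, by induction.

s_n = 3·5^n + 6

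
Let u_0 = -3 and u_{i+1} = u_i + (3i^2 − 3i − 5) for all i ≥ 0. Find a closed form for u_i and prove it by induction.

Claim: u_i = i^3 − 3i^2 − 3i − 3.

Base case: u_0 = -3, and 0^3 − 3·0^2 − 3·0 − 3 = -3.
Assume u_r = r^3 − 3r^2 − 3r − 3.
Then u_{r+1} = u_r + (3r^2 − 3r − 5) = (r^3 − 3r^2 − 3r − 3) + (3r^2 − 3r − 5) = r^3 − 6r − 8,
and (r+1)^3 − 3·(r+1)^2 − 3·(r+1) − 3 = r^3 − 6r − 8.
This completes the inductive step, so u_i = i^3 − 3i^2 − 3i − 3 for all i ≥ 0.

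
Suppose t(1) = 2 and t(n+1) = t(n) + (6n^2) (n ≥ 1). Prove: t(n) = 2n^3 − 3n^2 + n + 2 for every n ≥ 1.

Base case: t(1) = 2, and 2·1^3 − 3·1^2 + 1 + 2 = 2.
Assume t(m) = 2m^3 − 3m^2 + m + 2.
Then t(m+1) = t(m) + (6m^2) = (2m^3 − 3m^2 + m + 2) + (6m^2) = 2m^3 + 3m^2 + m + 2,
and 2·(m+1)^3 − 3·(m+1)^2 + (m+1) + 2 = 2m^3 + 3m^2 + m + 2.
Hence t(n) = 2n^3 − 3n^2 + n + 2 for every n ≥ 1, by induction.

t(n) = 2n^3 − 3n^2 + n + 2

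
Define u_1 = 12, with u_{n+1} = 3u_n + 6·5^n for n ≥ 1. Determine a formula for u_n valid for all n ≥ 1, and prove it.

Claim: u_n = -3^n + 3·5^n.

Base case: u_1 = 12, and -3^1 + 3·5^1 = -3 + 15 = 12.
Assume u_m = -3^m + 3·5^m for some m ≥ 1.
Then u_{m+1} = 3u_m + 6·5^m = 3·(-3^m + 3·5^m) + 6·5^m = -3^{m+1} + 9·5^m + 6·5^m = -3^{m+1} + 15·5^m = -3^{m+1} + 3·5^{m+1}.
By induction, u_n = -3^n + 3·5^n for all n ≥ 1.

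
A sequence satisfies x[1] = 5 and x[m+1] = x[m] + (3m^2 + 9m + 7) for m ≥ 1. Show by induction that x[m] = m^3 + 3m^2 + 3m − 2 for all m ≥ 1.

Base case: x[1] = 5, and 1^3 + 3·1^2 + 3·1 − 2 = 5.
Assume x[j] = j^3 + 3j^2 + 3j − 2.
Then x[j+1] = x[j] + (3j^2 + 9j + 7) = (j^3 + 3j^2 + 3j − 2) + (3j^2 + 9j + 7) = j^3 + 6j^2 + 12j + 5,
and (j+1)^3 + 3·(j+1)^2 + 3·(j+1) − 2 = j^3 + 6j^2 + 12j + 5.
This completes the inductive step, so x[m] = m^3 + 3m^2 + 3m − 2 for all m ≥ 1.

x[m] = m^3 + 3m^2 + 3m − 2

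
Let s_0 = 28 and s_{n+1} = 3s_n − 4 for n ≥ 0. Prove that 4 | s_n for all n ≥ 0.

Base case: s_0 = 28 = 4·7, so 4 | s_0.
Assume 4 | s_m, so s_m = 4t for some integer t.
Then s_{m+1} = 3s_m − 4 = 3·(4t) − 4 = 4(3t − 1), so 4 | s_{m+1}.
This completes the inductive step, so 4 | s_n for all n ≥ 0.

4 | s_n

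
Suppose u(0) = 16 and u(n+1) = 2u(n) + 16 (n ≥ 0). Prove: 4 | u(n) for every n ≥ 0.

Base case: u(0) = 16 = 4·4, so 4 | u(0).
Assume 4 | u(m), so u(m) = 4t for some integer t.
Then u(m+1) = 2u(m) + 16 = 2·(4t) + 16 = 4(2t + 4), so 4 | u(m+1).
So the property holds for m+1, and by induction 4 | u(n) for all n ≥ 0.

4 | u(n)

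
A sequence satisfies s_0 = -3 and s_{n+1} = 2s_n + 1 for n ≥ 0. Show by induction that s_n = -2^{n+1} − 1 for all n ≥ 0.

Base case: s_0 = -3, and -2^{0+1} − 1 = -2 − 1 = -3.
Assume s_k = -2^{k+1} − 1 for some k ≥ 0.
Then s_{k+1} = 2s_k + 1 = 2·(-2^{k+1} − 1) + 1 = -2^{k+2} − 2 + 1 = -2^{k+2} − 1.
So the formula holds for k+1, and by induction s_n = -2^{n+1} − 1 for all n ≥ 0.

s_n = -2^{n+1} − 1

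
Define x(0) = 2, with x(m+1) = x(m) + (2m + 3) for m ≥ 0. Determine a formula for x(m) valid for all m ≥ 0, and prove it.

Claim: x(m) = m^2 + 2m + 2.

Base case: x(0) = 2, and 0^2 + 2·0 + 2 = 2.
Assume x(k) = k^2 + 2k + 2.
Then x(k+1) = x(k) + (2k + 3) = (k^2 + 2k + 2) + (2k + 3) = k^2 + 4k + 5,
and (k+1)^2 + 2·(k+1) + 2 = k^2 + 4k + 5.
By induction, x(m) = m^2 + 2m + 2 for all m ≥ 0.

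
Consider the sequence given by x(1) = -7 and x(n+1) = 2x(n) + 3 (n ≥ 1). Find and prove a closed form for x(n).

Claim: x(n) = -2^{n+1} − 3.

Base case: x(1) = -7, and -2^{1+1} − 3 = -4 − 3 = -7.
Assume x(k) = -2^{k+1} − 3 for some k ≥ 1.
Then x(k+1) = 2x(k) + 3 = 2·(-2^{k+1} − 3) + 3 = -2^{k+2} − 6 + 3 = -2^{k+2} − 3.
This completes the inductive step, so x(n) = -2^{n+1} − 3 for all n ≥ 1.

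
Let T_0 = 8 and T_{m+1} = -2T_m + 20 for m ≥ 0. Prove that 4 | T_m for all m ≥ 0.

Base case: T_0 = 8 = 4·2, so 4 | T_0.
Assume 4 | T_j, so T_j = 4t for some integer t.
Then T_{j+1} = -2T_j + 20 = -2·(4t) + 20 = 4(-2t + 5), so 4 | T_{j+1}.
This completes the inductive step, so 4 | T_m for all m ≥ 0.

4 | T_m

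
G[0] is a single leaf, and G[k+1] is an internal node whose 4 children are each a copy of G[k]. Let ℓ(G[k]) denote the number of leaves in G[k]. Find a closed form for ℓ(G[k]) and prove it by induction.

Claim: ℓ(G[k]) = 4^k.

Base case: ℓ(G[0]) = 1, and 4^0 = 1.
Assume ℓ(G[j]) = 4^j.
Then ℓ(G[j+1]) = 4·ℓ(G[j]) = 4·4^j = 4^{j+1}.
So the formula holds for j+1, and by induction ℓ(G[k]) = 4^k for all k ≥ 0.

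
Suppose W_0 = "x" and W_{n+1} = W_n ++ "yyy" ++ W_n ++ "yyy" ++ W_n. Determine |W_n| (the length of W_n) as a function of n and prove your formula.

Claim: |W_n| = 4·3^n − 3.

Base case: |W_0| = 1, and 4·3^0 − 3 = 1.
Assume |W_r| = 4·3^r − 3.
Then |W_{r+1}| = 3|W_r| + 6 = 3(4·3^r − 3) + 6 = 4·3^{r+1} − 9 + 6 = 4·3^{r+1} − 3.
This completes the inductive step, so |W_n| = 4·3^n − 3 for all n ≥ 0.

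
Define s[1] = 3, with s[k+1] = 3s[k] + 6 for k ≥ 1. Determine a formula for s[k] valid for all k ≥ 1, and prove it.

Claim: s[k] = 2·3^k − 3.

Base case: s[1] = 3, and 2·3^1 − 3 = 6 − 3 = 3.
Assume s[m] = 2·3^m − 3 for some m ≥ 1.
Then s[m+1] = 3s[m] + 6 = 3·(2·3^m − 3) + 6 = 6·3^m − 9 + 6 = 2·3^{m+1} − 3.
So the formula holds for m+1, and by induction s[k] = 2·3^k − 3 for all k ≥ 1.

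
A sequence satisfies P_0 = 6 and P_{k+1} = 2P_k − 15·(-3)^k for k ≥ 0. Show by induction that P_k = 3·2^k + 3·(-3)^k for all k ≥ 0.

Base case: P_0 = 6, and 3·2^0 + 3·(-3)^0 = 3 + 3 = 6.
Assume P_r = 3·2^r + 3·(-3)^r for some r ≥ 0.
Then P_{r+1} = 2P_r − 15·(-3)^r = 2·(3·2^r + 3·(-3)^r) − 15·(-3)^r = 3·2^{r+1} + 6·(-3)^r − 15·(-3)^r = 3·2^{r+1} − 9·(-3)^r = 3·2^{r+1} + 3·(-3)^{r+1}.
So the formula holds for r+1, and by induction P_k = 3·2^k + 3·(-3)^k for all k ≥ 0.

P_k = 3·2^k + 3·(-3)^k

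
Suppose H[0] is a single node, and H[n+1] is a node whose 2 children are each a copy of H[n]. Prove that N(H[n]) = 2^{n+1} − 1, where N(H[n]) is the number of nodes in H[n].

Base case: N(H[0]) = 1, and 2^{0+1} − 1 = 1.
Assume N(H[k]) = 2^{k+1} − 1.
Then N(H[k+1]) = 1 + 2N(H[k]) = 1 + 2(2^{k+1} − 1) = 2^{k+2} − 2 + 1 = 2^{k+2} − 1.
By induction, N(H[n]) = 2^{n+1} − 1 for all n ≥ 0.

N(H[n]) = 2^{n+1} − 1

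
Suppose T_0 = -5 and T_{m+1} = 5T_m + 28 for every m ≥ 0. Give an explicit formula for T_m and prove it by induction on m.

Claim: T_m = 2·5^m − 7.

Base case: T_0 = -5, and 2·5^0 − 7 = 2 − 7 = -5.
Assume T_j = 2·5^j − 7 for some j ≥ 0.
Then T_{j+1} = 5T_j + 28 = 5·(2·5^j − 7) + 28 = 10·5^j − 35 + 28 = 2·5^{j+1} − 7.
This completes the inductive step, so T_m = 2·5^m − 7 for all m ≥ 0.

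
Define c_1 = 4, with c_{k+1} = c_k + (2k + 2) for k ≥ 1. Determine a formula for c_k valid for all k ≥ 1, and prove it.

Claim: c_k = k^2 + k + 2.

Base case: c_1 = 4, and 1^2 + 1 + 2 = 4.
Assume c_r = r^2 + r + 2.
Then c_{r+1} = c_r + (2r + 2) = (r^2 + r + 2) + (2r + 2) = r^2 + 3r + 4,
and (r+1)^2 + (r+1) + 2 = r^2 + 3r + 4.
By induction, c_k = k^2 + k + 2 for all k ≥ 1.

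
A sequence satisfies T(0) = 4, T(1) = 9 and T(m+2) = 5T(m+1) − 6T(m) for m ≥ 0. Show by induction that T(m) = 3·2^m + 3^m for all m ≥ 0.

Base cases: T(0) = 4 and 3·2^0 + 3^0 = 4; T(1) = 9 and 3·2^1 + 3^1 = 9.
Assume T(j) = 3·2^j + 3^j for all 0 ≤ j ≤ k, where k ≥ 1.
Then T(k+1) = 5T(k) − 6T(k−1) = 5·(3·2^k + 3^k) − 6·(3·2^{k−1} + 3^{k−1}) = 3·(5·2 − 6)2^{k−1} + (5·3 − 6)3^{k−1} = 12·2^{k−1} + 9·3^{k−1} = 3·2^{k+1} + 3^{k+1}.
So the formula holds for k+1, and by strong induction T(m) = 3·2^m + 3^m for all m ≥ 0.

T(m) = 3·2^m + 3^m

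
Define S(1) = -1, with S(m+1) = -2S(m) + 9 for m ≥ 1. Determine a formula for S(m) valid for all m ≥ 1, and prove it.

Claim: S(m) = 2·(-2)^m + 3.

Base case: S(1) = -1, and 2·(-2)^1 + 3 = -4 + 3 = -1.
Assume S(r) = 2·(-2)^r + 3 for some r ≥ 1.
Then S(r+1) = -2S(r) + 9 = -2·(2·(-2)^r + 3) + 9 = -4·(-2)^r − 6 + 9 = 2·(-2)^{r+1} + 3.
By induction, S(m) = 2·(-2)^m + 3 for all m ≥ 1.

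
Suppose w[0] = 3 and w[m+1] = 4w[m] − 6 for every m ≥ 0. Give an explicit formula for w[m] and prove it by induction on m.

Claim: w[m] = 4^m + 2.

Base case: w[0] = 3, and 4^0 + 2 = 1 + 2 = 3.
Assume w[r] = 4^r + 2 for some r ≥ 0.
Then w[r+1] = 4w[r] − 6 = 4·(4^r + 2) − 6 = 4^{r+1} + 8 − 6 = 4^{r+1} + 2.
This completes the inductive step, so w[m] = 4^m + 2 for all m ≥ 0.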